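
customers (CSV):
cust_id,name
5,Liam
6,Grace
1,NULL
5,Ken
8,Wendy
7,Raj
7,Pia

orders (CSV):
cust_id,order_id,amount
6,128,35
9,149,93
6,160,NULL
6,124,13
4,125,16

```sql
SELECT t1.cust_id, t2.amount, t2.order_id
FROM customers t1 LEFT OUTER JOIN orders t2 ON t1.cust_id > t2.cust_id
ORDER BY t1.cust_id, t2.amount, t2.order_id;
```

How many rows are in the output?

LEFT JOIN keeps every row from `customers`; unmatched rows get NULL for `orders`'s columns.
Matching on t1.cust_id > t2.cust_id.
- t1[0] cust_id=5 → 1 match(es) in t2 → 1 row(s).
- t1[1] cust_id=6 → 1 match(es) in t2 → 1 row(s).
- t1[2] cust_id=1 → no match; kept with NULLs on the t2 side.
- t1[3] cust_id=5 → 1 match(es) in t2 → 1 row(s).
- t1[4] cust_id=8 → 4 match(es) in t2 → 4 row(s).
- t1[5] cust_id=7 → 4 match(es) in t2 → 4 row(s).
- t1[6] cust_id=7 → 4 match(es) in t2 → 4 row(s).
Total: 15 matched + 1 padded = 16 rows.

16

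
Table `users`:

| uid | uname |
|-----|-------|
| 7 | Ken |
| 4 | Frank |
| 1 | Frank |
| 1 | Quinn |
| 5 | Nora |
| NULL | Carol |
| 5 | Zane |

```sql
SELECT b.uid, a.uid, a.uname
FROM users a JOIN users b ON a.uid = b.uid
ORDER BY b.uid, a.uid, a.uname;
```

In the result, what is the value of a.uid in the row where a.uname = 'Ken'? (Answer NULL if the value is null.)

INNER JOIN keeps only pairs where the ON condition holds.
Matching on a.uid = b.uid. A NULL in a compared column never satisfies the condition.
- a[0] uid=7 → 1 match(es) in b → 1 row(s).
- a[1] uid=4 → 1 match(es) in b → 1 row(s).
- a[2] uid=1 → 2 match(es) in b → 2 row(s).
- a[3] uid=1 → 2 match(es) in b → 2 row(s).
- a[4] uid=5 → 2 match(es) in b → 2 row(s).
- a[5] uid=NULL → no match; dropped.
- a[6] uid=5 → 2 match(es) in b → 2 row(s).

7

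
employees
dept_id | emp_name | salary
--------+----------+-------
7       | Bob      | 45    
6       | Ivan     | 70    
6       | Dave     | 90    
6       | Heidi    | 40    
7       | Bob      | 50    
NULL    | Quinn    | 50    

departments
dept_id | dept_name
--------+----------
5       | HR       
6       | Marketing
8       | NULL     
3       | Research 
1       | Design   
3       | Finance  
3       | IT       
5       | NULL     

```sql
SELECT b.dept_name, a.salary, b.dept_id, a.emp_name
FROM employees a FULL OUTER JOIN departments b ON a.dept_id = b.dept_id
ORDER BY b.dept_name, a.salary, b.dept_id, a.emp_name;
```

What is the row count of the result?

13

FULL OUTER JOIN keeps every row from both sides; unmatched rows get NULL for the other side's columns.
Matching on a.dept_id = b.dept_id. A NULL in a compared column never satisfies the condition.
- dept_id=7: no b row matches, row kept with b columns NULL.
- dept_id=6: 1 matching b row(s), so 1 row(s) emitted.
- dept_id=6: 1 matching b row(s), so 1 row(s) emitted.
- dept_id=6: 1 matching b row(s), so 1 row(s) emitted.
- dept_id=7: no b row matches, row kept with b columns NULL.
- dept_id=NULL: no b row matches, row kept with b columns NULL.
- 7 b row(s) had no a match → kept, a columns NULL.
Total: 3 matched + 10 padded = 13 rows.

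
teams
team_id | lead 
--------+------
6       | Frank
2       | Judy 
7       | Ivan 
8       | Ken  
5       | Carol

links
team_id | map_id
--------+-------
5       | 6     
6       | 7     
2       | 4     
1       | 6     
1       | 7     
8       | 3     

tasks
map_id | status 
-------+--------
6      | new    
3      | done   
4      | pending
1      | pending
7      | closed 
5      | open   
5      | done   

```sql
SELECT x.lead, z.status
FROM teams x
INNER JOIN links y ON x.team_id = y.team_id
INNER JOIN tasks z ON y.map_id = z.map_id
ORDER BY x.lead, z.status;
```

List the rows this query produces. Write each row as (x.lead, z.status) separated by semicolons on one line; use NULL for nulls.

Evaluate left to right. First `teams x INNER JOIN links y` on team_id: 4 row(s).
Then INNER JOIN `tasks z` on map_id: keep only rows whose y.map_id appears in z.

(Carol, new); (Frank, closed); (Judy, pending); (Ken, done)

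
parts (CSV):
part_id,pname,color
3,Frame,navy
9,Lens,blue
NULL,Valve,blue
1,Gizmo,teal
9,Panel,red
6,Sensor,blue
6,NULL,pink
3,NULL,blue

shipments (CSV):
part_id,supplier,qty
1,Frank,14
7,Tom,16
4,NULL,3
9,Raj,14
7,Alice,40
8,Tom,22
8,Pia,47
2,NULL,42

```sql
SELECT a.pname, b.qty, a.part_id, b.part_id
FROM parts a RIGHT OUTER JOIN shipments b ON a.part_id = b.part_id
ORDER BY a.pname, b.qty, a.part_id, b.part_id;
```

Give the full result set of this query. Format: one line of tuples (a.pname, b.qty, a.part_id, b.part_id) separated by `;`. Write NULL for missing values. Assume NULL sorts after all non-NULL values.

(Gizmo, 14, 1, 1); (Lens, 14, 9, 9); (Panel, 14, 9, 9); (NULL, 3, NULL, 4); (NULL, 16, NULL, 7); (NULL, 22, NULL, 8); (NULL, 40, NULL, 7); (NULL, 42, NULL, 2); (NULL, 47, NULL, 8)

RIGHT JOIN keeps every row from `shipments`; unmatched rows get NULL for `parts`'s columns.
Matching on a.part_id = b.part_id. A NULL in a compared column never satisfies the condition.
Matched pairs: 3; unmatched b rows kept: 6.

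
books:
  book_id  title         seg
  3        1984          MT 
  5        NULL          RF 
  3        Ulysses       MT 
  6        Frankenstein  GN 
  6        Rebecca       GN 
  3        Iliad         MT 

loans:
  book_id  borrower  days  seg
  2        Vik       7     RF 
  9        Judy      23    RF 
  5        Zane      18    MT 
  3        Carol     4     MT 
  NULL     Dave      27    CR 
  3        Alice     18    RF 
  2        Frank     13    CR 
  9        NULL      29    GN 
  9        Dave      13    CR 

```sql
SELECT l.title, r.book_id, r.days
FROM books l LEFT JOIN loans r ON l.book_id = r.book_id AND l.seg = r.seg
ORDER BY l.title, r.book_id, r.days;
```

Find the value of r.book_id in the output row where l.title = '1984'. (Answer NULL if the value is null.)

LEFT JOIN keeps every row from `books`; unmatched rows get NULL for `loans`'s columns.
Matching on l.book_id = r.book_id AND l.seg = r.seg. A NULL in a compared column never satisfies the condition.
- l (book_id=3, seg=MT) pairs with 1 row(s) of r.
- l (book_id=5, seg=RF) has no partner → padded with NULL.
- l (book_id=3, seg=MT) pairs with 1 row(s) of r.
- l (book_id=6, seg=GN) has no partner → padded with NULL.
- l (book_id=6, seg=GN) has no partner → padded with NULL.
- l (book_id=3, seg=MT) pairs with 1 row(s) of r.

3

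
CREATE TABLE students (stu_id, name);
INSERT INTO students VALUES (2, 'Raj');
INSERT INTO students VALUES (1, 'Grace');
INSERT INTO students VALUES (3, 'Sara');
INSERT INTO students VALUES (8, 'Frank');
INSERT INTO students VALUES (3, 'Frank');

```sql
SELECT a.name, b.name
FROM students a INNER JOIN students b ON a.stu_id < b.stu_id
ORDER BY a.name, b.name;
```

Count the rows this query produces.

INNER JOIN keeps only pairs where the ON condition holds.
Matching on a.stu_id < b.stu_id.
- a[0] stu_id=2 → 3 match(es) in b → 3 row(s).
- a[1] stu_id=1 → 4 match(es) in b → 4 row(s).
- a[2] stu_id=3 → 1 match(es) in b → 1 row(s).
- a[3] stu_id=8 → no match; dropped.
- a[4] stu_id=3 → 1 match(es) in b → 1 row(s).
Total: 9 rows.

9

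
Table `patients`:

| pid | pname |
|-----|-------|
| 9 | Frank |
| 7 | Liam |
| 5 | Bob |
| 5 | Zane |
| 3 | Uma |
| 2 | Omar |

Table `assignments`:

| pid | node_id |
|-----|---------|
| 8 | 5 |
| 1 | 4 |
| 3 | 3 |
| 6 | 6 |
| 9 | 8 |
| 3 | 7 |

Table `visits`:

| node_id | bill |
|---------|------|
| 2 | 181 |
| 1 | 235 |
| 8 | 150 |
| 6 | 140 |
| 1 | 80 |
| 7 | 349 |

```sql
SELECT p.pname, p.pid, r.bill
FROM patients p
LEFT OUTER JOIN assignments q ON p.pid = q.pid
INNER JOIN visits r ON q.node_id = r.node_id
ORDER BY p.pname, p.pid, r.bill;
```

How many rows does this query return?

Step 1 — p LEFT JOIN q on pid → 7 row(s).
Then INNER JOIN `visits r` on node_id: keep only rows whose q.node_id appears in r.
Result: 2 row(s).

2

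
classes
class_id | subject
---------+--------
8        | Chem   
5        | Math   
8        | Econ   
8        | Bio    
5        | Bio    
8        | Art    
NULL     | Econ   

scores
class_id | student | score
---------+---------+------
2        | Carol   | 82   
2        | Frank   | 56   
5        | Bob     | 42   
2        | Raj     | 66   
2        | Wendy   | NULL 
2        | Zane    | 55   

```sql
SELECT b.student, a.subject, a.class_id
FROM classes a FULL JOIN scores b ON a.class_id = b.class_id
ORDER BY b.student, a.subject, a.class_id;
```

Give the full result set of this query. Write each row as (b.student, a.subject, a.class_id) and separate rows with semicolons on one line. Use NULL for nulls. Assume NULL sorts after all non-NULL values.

FULL OUTER JOIN keeps every row from both sides; unmatched rows get NULL for the other side's columns.
Matching on a.class_id = b.class_id. A NULL in a compared column never satisfies the condition.
- class_id=8: no b row matches, row kept with b columns NULL.
- class_id=5: 1 matching b row(s), so 1 row(s) emitted.
- class_id=8: no b row matches, row kept with b columns NULL.
- class_id=8: no b row matches, row kept with b columns NULL.
- class_id=5: 1 matching b row(s), so 1 row(s) emitted.
- class_id=8: no b row matches, row kept with b columns NULL.
- class_id=NULL: no b row matches, row kept with b columns NULL.
- plus 5 unmatched b row(s), each kept with NULL a columns.

(Bob, Bio, 5); (Bob, Math, 5); (Carol, NULL, NULL); (Frank, NULL, NULL); (Raj, NULL, NULL); (Wendy, NULL, NULL); (Zane, NULL, NULL); (NULL, Art, 8); (NULL, Bio, 8); (NULL, Chem, 8); (NULL, Econ, 8); (NULL, Econ, NULL)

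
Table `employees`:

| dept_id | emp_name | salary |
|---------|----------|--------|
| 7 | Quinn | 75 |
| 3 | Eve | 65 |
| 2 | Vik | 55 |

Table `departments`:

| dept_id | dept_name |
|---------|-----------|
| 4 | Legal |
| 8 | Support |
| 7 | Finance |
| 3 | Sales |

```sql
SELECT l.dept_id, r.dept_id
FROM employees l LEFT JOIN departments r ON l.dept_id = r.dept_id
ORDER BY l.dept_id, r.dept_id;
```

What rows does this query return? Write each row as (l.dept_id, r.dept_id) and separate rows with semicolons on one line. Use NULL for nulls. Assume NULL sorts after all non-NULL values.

LEFT JOIN keeps every row from `employees`; unmatched rows get NULL for `departments`'s columns.
Matching on l.dept_id = r.dept_id.
- l[0] dept_id=7 → 1 match(es) in r → 1 row(s).
- l[1] dept_id=3 → 1 match(es) in r → 1 row(s).
- l[2] dept_id=2 → no match; kept with NULLs on the r side.
After projecting and ordering:
l.dept_id | r.dept_id
2 | NULL
3 | 3
7 | 7

(2, NULL); (3, 3); (7, 7)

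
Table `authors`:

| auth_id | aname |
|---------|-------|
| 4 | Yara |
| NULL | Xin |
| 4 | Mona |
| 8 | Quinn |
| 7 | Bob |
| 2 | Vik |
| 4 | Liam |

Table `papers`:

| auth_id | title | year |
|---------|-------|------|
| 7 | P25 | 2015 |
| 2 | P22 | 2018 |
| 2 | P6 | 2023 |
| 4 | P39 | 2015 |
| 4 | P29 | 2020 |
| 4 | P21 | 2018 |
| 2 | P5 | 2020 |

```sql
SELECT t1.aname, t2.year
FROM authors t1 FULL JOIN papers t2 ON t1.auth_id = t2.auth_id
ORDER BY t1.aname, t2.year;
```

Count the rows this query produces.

FULL OUTER JOIN keeps every row from both sides; unmatched rows get NULL for the other side's columns.
Matching on t1.auth_id = t2.auth_id. A NULL in a compared column never satisfies the condition.
Matched pairs: 13; unmatched t1 rows kept: 2; unmatched t2 rows kept: 0.
Total: 13 matched + 2 padded = 15 rows.

15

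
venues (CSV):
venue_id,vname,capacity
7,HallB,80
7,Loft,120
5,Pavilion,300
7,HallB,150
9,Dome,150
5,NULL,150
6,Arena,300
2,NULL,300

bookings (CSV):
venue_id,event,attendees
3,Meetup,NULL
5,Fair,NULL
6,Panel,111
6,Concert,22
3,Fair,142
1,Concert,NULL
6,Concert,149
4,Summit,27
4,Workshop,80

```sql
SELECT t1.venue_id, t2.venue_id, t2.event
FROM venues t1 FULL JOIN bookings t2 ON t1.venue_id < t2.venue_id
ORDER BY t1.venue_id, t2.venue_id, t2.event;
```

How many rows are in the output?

FULL OUTER JOIN keeps every row from both sides; unmatched rows get NULL for the other side's columns.
Matching on t1.venue_id < t2.venue_id.
Matched pairs: 14; unmatched t1 rows kept: 5; unmatched t2 rows kept: 1.
Total: 14 matched + 6 padded = 20 rows.

20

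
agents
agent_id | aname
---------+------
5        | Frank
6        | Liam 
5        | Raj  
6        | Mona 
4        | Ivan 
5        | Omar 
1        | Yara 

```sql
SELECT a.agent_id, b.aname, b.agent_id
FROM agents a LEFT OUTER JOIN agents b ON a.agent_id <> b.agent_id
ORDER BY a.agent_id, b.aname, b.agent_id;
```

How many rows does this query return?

34

LEFT JOIN keeps every row from `agents a`; unmatched rows get NULL for `agents b`'s columns.
Matching on a.agent_id <> b.agent_id.
Matched pairs: 34; unmatched a rows kept: 0.
Total: 34 rows.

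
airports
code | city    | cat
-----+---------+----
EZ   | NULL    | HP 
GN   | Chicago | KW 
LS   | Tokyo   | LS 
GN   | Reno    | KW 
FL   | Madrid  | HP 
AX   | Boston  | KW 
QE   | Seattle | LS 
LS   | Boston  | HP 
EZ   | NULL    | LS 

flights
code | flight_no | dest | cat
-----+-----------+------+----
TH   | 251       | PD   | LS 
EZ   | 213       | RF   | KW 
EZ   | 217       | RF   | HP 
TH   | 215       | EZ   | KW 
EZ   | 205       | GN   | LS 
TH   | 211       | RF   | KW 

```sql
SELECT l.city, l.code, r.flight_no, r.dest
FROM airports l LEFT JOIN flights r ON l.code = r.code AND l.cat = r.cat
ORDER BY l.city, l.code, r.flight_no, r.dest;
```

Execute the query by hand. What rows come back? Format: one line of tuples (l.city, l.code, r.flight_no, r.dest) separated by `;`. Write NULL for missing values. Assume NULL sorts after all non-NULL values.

(Boston, AX, NULL, NULL); (Boston, LS, NULL, NULL); (Chicago, GN, NULL, NULL); (Madrid, FL, NULL, NULL); (Reno, GN, NULL, NULL); (Seattle, QE, NULL, NULL); (Tokyo, LS, NULL, NULL); (NULL, EZ, 205, GN); (NULL, EZ, 217, RF)

LEFT JOIN keeps every row from `airports`; unmatched rows get NULL for `flights`'s columns.
Matching on l.code = r.code AND l.cat = r.cat.
- l row (code=EZ, cat=HP): matches 1 r row(s) → 1 output row(s).
- l row (code=GN, cat=KW): no match → kept, r columns NULL.
- l row (code=LS, cat=LS): no match → kept, r columns NULL.
- l row (code=GN, cat=KW): no match → kept, r columns NULL.
- l row (code=FL, cat=HP): no match → kept, r columns NULL.
- l row (code=AX, cat=KW): no match → kept, r columns NULL.
- l row (code=QE, cat=LS): no match → kept, r columns NULL.
- l row (code=LS, cat=HP): no match → kept, r columns NULL.
- l row (code=EZ, cat=LS): matches 1 r row(s) → 1 output row(s).
After projecting and ordering:
l.city | l.code | r.flight_no | r.dest
Boston | AX | NULL | NULL
Boston | LS | NULL | NULL
Chicago | GN | NULL | NULL
Madrid | FL | NULL | NULL
Reno | GN | NULL | NULL
Seattle | QE | NULL | NULL
Tokyo | LS | NULL | NULL
NULL | EZ | 205 | GN
NULL | EZ | 217 | RF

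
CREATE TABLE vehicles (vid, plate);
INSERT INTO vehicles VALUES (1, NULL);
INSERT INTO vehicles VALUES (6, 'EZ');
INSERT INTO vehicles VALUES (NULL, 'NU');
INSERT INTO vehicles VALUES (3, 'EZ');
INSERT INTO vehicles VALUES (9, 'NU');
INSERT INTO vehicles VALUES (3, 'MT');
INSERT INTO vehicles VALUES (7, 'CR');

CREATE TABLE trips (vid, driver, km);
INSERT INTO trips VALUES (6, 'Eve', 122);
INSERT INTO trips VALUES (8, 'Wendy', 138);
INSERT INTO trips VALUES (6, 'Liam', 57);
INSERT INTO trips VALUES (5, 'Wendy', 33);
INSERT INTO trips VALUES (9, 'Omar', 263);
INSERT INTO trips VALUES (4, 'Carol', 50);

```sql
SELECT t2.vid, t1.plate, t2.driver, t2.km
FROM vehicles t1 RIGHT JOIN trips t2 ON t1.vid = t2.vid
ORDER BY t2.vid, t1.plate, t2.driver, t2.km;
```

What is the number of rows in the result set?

RIGHT JOIN keeps every row from `trips`; unmatched rows get NULL for `vehicles`'s columns.
Matching on t1.vid = t2.vid. A NULL in a compared column never satisfies the condition.
Matched pairs: 3; unmatched t2 rows kept: 3.
Total: 3 matched + 3 padded = 6 rows.

6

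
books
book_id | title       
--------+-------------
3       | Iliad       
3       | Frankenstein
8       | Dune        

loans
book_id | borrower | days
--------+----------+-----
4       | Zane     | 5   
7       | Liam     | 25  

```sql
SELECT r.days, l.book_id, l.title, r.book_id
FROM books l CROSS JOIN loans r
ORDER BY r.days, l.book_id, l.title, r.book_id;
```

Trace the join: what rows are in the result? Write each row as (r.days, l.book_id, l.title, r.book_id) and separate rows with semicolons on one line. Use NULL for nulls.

CROSS JOIN pairs every row of `books` with every row of `loans`: 3 × 2 = 6 rows.
After projecting and ordering:
r.days | l.book_id | l.title | r.book_id
5 | 3 | Frankenstein | 4
5 | 3 | Iliad | 4
5 | 8 | Dune | 4
25 | 3 | Frankenstein | 7
25 | 3 | Iliad | 7
25 | 8 | Dune | 7

(5, 3, Frankenstein, 4); (5, 3, Iliad, 4); (5, 8, Dune, 4); (25, 3, Frankenstein, 7); (25, 3, Iliad, 7); (25, 8, Dune, 7)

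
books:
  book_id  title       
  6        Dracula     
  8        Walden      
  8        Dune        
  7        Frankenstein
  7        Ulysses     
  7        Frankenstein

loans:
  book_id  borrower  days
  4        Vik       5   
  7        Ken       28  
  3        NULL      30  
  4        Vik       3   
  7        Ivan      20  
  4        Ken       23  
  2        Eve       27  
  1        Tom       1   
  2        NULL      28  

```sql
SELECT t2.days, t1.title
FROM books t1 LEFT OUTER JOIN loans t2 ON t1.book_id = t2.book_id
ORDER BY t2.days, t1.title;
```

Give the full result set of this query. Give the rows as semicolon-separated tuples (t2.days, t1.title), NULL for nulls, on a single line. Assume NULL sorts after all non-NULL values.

LEFT JOIN keeps every row from `books`; unmatched rows get NULL for `loans`'s columns.
Matching on t1.book_id = t2.book_id.
- t1 (book_id=6) has no partner → padded with NULL.
- t1 (book_id=8) has no partner → padded with NULL.
- t1 (book_id=8) has no partner → padded with NULL.
- t1 (book_id=7) pairs with 2 row(s) of t2.
- t1 (book_id=7) pairs with 2 row(s) of t2.
- t1 (book_id=7) pairs with 2 row(s) of t2.
After projecting and ordering:
t2.days | t1.title
20 | Frankenstein
20 | Frankenstein
20 | Ulysses
28 | Frankenstein
28 | Frankenstein
28 | Ulysses
NULL | Dracula
NULL | Dune
NULL | Walden

(20, Frankenstein); (20, Frankenstein); (20, Ulysses); (28, Frankenstein); (28, Frankenstein); (28, Ulysses); (NULL, Dracula); (NULL, Dune); (NULL, Walden)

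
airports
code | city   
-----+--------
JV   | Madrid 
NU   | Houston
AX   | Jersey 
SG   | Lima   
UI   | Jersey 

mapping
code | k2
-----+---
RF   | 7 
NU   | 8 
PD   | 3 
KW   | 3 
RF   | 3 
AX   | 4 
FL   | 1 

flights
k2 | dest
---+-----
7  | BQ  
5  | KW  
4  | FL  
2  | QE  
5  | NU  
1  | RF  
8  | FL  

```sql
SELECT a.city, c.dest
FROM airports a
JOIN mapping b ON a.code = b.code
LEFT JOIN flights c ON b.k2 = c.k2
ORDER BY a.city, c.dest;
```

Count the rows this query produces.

2

Joins associate left-to-right: airports INNER JOIN mapping on code gives 2 intermediate row(s).
Then LEFT JOIN `flights c` on k2: each of those 2 rows is kept; rows whose b.k2 has no match in c get NULL for c's columns.
Result: 2 row(s).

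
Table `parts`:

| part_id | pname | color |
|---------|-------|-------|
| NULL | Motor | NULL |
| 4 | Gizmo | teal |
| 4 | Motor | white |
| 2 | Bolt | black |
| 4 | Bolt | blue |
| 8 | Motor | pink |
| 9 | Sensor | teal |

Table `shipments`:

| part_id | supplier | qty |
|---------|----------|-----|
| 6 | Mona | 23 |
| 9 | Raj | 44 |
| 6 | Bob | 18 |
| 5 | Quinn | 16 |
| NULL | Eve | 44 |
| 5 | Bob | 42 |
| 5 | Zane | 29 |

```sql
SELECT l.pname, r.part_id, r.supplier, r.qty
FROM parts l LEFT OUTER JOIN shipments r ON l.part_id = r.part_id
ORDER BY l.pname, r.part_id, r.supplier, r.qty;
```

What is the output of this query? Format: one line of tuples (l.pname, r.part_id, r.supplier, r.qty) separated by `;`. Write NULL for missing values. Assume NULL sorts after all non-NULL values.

LEFT JOIN keeps every row from `parts`; unmatched rows get NULL for `shipments`'s columns.
Matching on l.part_id = r.part_id. A NULL in a compared column never satisfies the condition.
Matched pairs: 1; unmatched l rows kept: 6.

(Bolt, NULL, NULL, NULL); (Bolt, NULL, NULL, NULL); (Gizmo, NULL, NULL, NULL); (Motor, NULL, NULL, NULL); (Motor, NULL, NULL, NULL); (Motor, NULL, NULL, NULL); (Sensor, 9, Raj, 44)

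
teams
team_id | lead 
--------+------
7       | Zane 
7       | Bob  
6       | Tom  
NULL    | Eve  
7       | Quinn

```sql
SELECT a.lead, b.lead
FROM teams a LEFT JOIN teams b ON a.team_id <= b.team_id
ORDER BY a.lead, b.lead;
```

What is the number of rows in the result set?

LEFT JOIN keeps every row from `teams a`; unmatched rows get NULL for `teams b`'s columns.
Matching on a.team_id <= b.team_id. A NULL in a compared column never satisfies the condition.
- a row (team_id=7): matches 3 b row(s) → 3 output row(s).
- a row (team_id=7): matches 3 b row(s) → 3 output row(s).
- a row (team_id=6): matches 4 b row(s) → 4 output row(s).
- a row (team_id=NULL): no match → kept, b columns NULL.
- a row (team_id=7): matches 3 b row(s) → 3 output row(s).
Total: 13 matched + 1 padded = 14 rows.

14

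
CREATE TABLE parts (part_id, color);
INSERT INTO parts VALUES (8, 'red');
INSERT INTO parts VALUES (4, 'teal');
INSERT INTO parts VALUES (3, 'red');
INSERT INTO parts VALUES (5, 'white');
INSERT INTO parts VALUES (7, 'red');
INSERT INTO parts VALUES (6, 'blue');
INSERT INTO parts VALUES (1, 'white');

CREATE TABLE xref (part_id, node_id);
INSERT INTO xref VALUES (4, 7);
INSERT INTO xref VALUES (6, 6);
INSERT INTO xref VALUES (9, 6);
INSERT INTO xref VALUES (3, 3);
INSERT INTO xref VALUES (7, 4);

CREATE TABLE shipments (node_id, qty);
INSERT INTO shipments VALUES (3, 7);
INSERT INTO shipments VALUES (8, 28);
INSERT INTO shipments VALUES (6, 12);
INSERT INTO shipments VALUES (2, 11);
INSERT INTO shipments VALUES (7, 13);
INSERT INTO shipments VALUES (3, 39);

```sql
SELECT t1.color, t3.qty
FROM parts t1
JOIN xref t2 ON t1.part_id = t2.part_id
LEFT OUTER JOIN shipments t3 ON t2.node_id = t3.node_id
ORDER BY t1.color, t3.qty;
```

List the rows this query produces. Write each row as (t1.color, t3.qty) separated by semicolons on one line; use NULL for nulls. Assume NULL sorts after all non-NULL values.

Evaluate left to right. First `parts t1 INNER JOIN xref t2` on part_id: 4 row(s).
Then LEFT JOIN `shipments t3` on node_id: each of those 4 rows is kept; rows whose t2.node_id has no match in t3 get NULL for t3's columns.

(blue, 12); (red, 7); (red, 39); (red, NULL); (teal, 13)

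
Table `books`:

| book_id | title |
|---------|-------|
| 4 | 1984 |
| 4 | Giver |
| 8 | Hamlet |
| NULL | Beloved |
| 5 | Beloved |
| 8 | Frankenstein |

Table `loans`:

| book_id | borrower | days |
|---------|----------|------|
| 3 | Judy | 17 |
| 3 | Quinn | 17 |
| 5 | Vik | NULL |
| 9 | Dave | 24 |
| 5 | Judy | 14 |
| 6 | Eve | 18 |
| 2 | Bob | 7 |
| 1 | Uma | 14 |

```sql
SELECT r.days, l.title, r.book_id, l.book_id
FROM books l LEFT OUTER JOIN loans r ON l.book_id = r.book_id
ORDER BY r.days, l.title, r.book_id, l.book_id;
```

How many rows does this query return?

LEFT JOIN keeps every row from `books`; unmatched rows get NULL for `loans`'s columns.
Matching on l.book_id = r.book_id. A NULL in a compared column never satisfies the condition.
- book_id=4: no r row matches, row kept with r columns NULL.
- book_id=4: no r row matches, row kept with r columns NULL.
- book_id=8: no r row matches, row kept with r columns NULL.
- book_id=NULL: no r row matches, row kept with r columns NULL.
- book_id=5: 2 matching r row(s), so 2 row(s) emitted.
- book_id=8: no r row matches, row kept with r columns NULL.
Total: 2 matched + 5 padded = 7 rows.

7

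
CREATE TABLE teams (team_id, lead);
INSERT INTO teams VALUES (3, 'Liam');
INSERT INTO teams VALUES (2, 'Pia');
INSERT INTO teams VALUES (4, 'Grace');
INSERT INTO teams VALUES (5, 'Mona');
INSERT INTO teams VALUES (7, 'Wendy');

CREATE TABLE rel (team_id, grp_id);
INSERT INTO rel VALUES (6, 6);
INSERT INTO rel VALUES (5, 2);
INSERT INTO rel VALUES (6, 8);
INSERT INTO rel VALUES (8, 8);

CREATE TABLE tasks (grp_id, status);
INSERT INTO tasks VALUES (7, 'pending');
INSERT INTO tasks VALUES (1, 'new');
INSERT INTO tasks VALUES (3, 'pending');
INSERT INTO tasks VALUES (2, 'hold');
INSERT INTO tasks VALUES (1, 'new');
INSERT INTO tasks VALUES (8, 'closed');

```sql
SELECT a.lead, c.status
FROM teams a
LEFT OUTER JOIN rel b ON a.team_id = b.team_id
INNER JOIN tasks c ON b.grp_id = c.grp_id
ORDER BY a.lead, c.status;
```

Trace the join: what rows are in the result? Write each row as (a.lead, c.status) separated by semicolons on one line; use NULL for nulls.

Evaluate left to right. First `teams a LEFT JOIN rel b` on team_id: 5 row(s).
Then INNER JOIN `tasks c` on grp_id: keep only rows whose b.grp_id appears in c.

(Mona, hold)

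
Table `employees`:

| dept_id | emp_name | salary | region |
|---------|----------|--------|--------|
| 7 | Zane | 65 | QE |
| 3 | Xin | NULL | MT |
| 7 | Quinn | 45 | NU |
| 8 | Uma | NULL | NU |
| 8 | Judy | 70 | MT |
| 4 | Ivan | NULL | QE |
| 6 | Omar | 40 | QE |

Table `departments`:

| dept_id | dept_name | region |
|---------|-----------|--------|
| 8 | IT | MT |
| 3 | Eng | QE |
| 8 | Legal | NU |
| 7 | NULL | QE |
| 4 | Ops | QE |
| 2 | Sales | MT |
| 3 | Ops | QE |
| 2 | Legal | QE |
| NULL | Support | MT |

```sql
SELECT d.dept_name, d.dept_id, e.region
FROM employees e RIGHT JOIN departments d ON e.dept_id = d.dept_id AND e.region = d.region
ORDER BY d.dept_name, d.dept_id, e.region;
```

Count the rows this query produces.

9

RIGHT JOIN keeps every row from `departments`; unmatched rows get NULL for `employees`'s columns.
Matching on e.dept_id = d.dept_id AND e.region = d.region. A NULL in a compared column never satisfies the condition.
- e (dept_id=7, region=QE) pairs with 1 row(s) of d.
- e (dept_id=3, region=MT) has no partner in d.
- e (dept_id=7, region=NU) has no partner in d.
- e (dept_id=8, region=NU) pairs with 1 row(s) of d.
- e (dept_id=8, region=MT) pairs with 1 row(s) of d.
- e (dept_id=4, region=QE) pairs with 1 row(s) of d.
- e (dept_id=6, region=QE) has no partner in d.
- plus 5 unmatched d row(s), each kept with NULL e columns.
Total: 4 matched + 5 padded = 9 rows.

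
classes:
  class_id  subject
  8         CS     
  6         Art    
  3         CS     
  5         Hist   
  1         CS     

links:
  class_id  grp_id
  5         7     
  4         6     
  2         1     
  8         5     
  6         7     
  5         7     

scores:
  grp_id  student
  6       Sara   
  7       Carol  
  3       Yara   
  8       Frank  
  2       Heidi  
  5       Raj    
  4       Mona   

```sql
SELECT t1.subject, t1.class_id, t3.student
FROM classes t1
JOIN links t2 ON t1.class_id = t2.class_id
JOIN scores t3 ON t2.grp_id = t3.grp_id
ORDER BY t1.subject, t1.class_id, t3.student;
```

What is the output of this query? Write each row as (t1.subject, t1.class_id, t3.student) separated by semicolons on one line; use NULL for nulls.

(Art, 6, Carol); (CS, 8, Raj); (Hist, 5, Carol); (Hist, 5, Carol)

Joins associate left-to-right: classes INNER JOIN links on class_id gives 4 intermediate row(s).
Then INNER JOIN `scores t3` on grp_id: keep only rows whose t2.grp_id appears in t3.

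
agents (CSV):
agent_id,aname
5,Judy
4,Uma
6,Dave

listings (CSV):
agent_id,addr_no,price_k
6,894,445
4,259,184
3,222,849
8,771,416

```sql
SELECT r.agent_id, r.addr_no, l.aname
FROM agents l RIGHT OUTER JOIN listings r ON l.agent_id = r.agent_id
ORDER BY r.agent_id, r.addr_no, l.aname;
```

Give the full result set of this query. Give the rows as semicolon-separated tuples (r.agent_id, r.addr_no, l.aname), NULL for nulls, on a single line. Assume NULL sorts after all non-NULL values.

RIGHT JOIN keeps every row from `listings`; unmatched rows get NULL for `agents`'s columns.
Matching on l.agent_id = r.agent_id.
- l[0] agent_id=5 → no match.
- l[1] agent_id=4 → 1 match(es) in r → 1 row(s).
- l[2] agent_id=6 → 1 match(es) in r → 1 row(s).
- 2 row(s) from r found no l partner → padded with NULL.
After projecting and ordering:
r.agent_id | r.addr_no | l.aname
3 | 222 | NULL
4 | 259 | Uma
6 | 894 | Dave
8 | 771 | NULL

(3, 222, NULL); (4, 259, Uma); (6, 894, Dave); (8, 771, NULL)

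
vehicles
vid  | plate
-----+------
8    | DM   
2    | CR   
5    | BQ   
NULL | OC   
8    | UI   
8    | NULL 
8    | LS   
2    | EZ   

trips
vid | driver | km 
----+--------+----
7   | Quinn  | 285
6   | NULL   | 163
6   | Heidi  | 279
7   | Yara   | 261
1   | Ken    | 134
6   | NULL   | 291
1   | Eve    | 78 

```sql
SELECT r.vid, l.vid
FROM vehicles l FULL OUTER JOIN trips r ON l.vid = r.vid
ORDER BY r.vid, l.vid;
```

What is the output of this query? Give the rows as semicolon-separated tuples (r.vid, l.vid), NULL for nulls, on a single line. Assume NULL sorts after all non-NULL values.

(1, NULL); (1, NULL); (6, NULL); (6, NULL); (6, NULL); (7, NULL); (7, NULL); (NULL, 2); (NULL, 2); (NULL, 5); (NULL, 8); (NULL, 8); (NULL, 8); (NULL, 8); (NULL, NULL)

FULL OUTER JOIN keeps every row from both sides; unmatched rows get NULL for the other side's columns.
Matching on l.vid = r.vid. A NULL in a compared column never satisfies the condition.
Matched pairs: 0; unmatched l rows kept: 8; unmatched r rows kept: 7.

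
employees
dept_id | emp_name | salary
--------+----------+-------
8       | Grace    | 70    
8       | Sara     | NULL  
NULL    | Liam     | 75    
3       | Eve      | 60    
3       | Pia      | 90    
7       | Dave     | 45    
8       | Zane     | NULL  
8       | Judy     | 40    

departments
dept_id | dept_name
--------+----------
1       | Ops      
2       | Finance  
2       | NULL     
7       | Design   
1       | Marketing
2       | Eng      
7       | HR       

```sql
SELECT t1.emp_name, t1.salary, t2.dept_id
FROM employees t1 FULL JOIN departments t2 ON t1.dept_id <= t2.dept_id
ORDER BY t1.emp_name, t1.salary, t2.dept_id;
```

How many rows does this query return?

16

FULL OUTER JOIN keeps every row from both sides; unmatched rows get NULL for the other side's columns.
Matching on t1.dept_id <= t2.dept_id. A NULL in a compared column never satisfies the condition.
- t1 row (dept_id=8): no match → kept, t2 columns NULL.
- t1 row (dept_id=8): no match → kept, t2 columns NULL.
- t1 row (dept_id=NULL): no match → kept, t2 columns NULL.
- t1 row (dept_id=3): matches 2 t2 row(s) → 2 output row(s).
- t1 row (dept_id=3): matches 2 t2 row(s) → 2 output row(s).
- t1 row (dept_id=7): matches 2 t2 row(s) → 2 output row(s).
- t1 row (dept_id=8): no match → kept, t2 columns NULL.
- t1 row (dept_id=8): no match → kept, t2 columns NULL.
- 5 t2 row(s) had no t1 match → kept, t1 columns NULL.
Total: 6 matched + 10 padded = 16 rows.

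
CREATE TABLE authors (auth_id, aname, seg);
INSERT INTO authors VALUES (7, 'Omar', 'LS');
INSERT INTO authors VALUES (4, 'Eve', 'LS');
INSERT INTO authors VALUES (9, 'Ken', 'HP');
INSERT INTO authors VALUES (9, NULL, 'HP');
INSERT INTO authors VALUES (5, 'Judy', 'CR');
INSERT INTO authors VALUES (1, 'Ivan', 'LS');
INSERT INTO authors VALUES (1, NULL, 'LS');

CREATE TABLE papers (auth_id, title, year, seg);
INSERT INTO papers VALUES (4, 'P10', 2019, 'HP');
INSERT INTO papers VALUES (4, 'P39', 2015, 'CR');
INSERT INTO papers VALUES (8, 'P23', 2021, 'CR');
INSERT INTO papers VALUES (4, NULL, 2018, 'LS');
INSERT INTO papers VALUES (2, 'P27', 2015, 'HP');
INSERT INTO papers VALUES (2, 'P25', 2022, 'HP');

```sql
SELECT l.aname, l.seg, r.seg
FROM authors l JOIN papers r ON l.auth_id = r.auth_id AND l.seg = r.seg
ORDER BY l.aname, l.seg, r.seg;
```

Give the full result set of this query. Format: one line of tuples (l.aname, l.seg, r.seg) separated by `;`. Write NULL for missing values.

(Eve, LS, LS)

INNER JOIN keeps only pairs where the ON condition holds.
Matching on l.auth_id = r.auth_id AND l.seg = r.seg.
Matched pairs: 1.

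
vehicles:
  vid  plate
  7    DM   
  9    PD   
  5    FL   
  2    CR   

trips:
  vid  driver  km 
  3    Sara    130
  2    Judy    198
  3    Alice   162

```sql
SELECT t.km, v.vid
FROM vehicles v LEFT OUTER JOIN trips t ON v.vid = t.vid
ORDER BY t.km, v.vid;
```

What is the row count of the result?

4

LEFT JOIN keeps every row from `vehicles`; unmatched rows get NULL for `trips`'s columns.
Matching on v.vid = t.vid.
Matched pairs: 1; unmatched v rows kept: 3.
Total: 1 matched + 3 padded = 4 rows.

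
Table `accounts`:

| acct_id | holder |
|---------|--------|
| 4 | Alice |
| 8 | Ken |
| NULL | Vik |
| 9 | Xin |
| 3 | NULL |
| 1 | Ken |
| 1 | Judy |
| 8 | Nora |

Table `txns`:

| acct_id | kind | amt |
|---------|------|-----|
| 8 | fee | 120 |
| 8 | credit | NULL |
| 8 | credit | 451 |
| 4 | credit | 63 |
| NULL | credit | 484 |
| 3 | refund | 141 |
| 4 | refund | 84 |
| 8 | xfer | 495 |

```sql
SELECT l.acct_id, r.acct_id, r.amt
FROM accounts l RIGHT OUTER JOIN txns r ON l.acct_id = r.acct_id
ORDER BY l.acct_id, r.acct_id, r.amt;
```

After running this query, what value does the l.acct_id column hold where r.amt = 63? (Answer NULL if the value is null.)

RIGHT JOIN keeps every row from `txns`; unmatched rows get NULL for `accounts`'s columns.
Matching on l.acct_id = r.acct_id. A NULL in a compared column never satisfies the condition.
- acct_id=4: 2 matching r row(s), so 2 row(s) emitted.
- acct_id=8: 4 matching r row(s), so 4 row(s) emitted.
- acct_id=NULL: no matching r row.
- acct_id=9: no matching r row.
- acct_id=3: 1 matching r row(s), so 1 row(s) emitted.
- acct_id=1: no matching r row.
- acct_id=1: no matching r row.
- acct_id=8: 4 matching r row(s), so 4 row(s) emitted.
- plus 1 unmatched r row(s), each kept with NULL l columns.

4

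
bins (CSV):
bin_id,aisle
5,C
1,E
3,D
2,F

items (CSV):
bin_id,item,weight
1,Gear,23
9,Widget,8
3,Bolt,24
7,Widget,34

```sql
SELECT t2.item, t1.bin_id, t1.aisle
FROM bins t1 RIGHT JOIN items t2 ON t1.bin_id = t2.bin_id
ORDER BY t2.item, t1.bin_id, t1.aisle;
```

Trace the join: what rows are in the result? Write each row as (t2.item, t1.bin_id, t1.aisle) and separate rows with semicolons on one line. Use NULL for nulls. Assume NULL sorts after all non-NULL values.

RIGHT JOIN keeps every row from `items`; unmatched rows get NULL for `bins`'s columns.
Matching on t1.bin_id = t2.bin_id.
Matched pairs: 2; unmatched t2 rows kept: 2.

(Bolt, 3, D); (Gear, 1, E); (Widget, NULL, NULL); (Widget, NULL, NULL)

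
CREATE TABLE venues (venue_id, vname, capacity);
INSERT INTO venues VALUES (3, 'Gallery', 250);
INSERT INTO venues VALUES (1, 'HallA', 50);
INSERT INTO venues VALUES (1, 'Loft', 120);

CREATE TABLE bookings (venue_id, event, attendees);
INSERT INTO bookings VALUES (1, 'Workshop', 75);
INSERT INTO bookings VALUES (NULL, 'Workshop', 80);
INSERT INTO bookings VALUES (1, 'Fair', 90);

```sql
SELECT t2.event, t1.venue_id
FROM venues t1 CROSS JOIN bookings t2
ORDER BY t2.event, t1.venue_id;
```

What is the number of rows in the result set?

CROSS JOIN pairs every row of `venues` with every row of `bookings`: 3 × 3 = 9 rows.

9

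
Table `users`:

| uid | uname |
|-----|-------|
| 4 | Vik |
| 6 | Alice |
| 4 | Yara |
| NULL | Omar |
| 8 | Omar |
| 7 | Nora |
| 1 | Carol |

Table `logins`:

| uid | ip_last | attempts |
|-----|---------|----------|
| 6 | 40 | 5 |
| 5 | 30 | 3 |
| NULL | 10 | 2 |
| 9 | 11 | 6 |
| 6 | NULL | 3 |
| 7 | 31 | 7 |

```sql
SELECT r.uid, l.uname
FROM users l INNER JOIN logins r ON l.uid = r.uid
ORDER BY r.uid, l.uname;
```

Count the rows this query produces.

3

INNER JOIN keeps only pairs where the ON condition holds.
Matching on l.uid = r.uid. A NULL in a compared column never satisfies the condition.
- uid=4: no matching r row, dropped.
- uid=6: 2 matching r row(s), so 2 row(s) emitted.
- uid=4: no matching r row, dropped.
- uid=NULL: no matching r row, dropped.
- uid=8: no matching r row, dropped.
- uid=7: 1 matching r row(s), so 1 row(s) emitted.
- uid=1: no matching r row, dropped.
Total: 3 rows.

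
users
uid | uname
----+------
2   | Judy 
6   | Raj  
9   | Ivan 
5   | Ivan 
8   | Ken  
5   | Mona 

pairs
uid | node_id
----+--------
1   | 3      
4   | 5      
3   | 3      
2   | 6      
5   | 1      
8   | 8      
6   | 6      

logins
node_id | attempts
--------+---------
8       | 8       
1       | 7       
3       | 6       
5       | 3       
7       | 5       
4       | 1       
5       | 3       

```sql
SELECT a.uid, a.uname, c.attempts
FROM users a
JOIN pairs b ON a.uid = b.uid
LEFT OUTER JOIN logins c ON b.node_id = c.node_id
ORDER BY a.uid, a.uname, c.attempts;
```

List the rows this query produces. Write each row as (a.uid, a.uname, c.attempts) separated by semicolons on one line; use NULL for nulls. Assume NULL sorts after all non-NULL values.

(2, Judy, NULL); (5, Ivan, 7); (5, Mona, 7); (6, Raj, NULL); (8, Ken, 8)

Step 1 — a INNER JOIN b on uid → 5 row(s).
Then LEFT JOIN `logins c` on node_id: each of those 5 rows is kept; rows whose b.node_id has no match in c get NULL for c's columns.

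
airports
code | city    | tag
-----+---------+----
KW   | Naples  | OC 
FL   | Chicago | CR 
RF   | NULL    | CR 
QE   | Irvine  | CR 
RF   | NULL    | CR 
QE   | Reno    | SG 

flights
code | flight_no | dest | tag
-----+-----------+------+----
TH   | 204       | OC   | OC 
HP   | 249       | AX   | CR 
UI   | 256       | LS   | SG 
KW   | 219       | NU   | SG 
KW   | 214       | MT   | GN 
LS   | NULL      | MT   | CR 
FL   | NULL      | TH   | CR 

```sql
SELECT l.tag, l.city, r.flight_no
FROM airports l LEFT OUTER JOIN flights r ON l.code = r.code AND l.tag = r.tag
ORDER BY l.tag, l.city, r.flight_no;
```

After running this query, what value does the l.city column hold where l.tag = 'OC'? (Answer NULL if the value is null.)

Naples

LEFT JOIN keeps every row from `airports`; unmatched rows get NULL for `flights`'s columns.
Matching on l.code = r.code AND l.tag = r.tag.
- code=KW, tag=OC: no r row matches, row kept with r columns NULL.
- code=FL, tag=CR: 1 matching r row(s), so 1 row(s) emitted.
- code=RF, tag=CR: no r row matches, row kept with r columns NULL.
- code=QE, tag=CR: no r row matches, row kept with r columns NULL.
- code=RF, tag=CR: no r row matches, row kept with r columns NULL.
- code=QE, tag=SG: no r row matches, row kept with r columns NULL.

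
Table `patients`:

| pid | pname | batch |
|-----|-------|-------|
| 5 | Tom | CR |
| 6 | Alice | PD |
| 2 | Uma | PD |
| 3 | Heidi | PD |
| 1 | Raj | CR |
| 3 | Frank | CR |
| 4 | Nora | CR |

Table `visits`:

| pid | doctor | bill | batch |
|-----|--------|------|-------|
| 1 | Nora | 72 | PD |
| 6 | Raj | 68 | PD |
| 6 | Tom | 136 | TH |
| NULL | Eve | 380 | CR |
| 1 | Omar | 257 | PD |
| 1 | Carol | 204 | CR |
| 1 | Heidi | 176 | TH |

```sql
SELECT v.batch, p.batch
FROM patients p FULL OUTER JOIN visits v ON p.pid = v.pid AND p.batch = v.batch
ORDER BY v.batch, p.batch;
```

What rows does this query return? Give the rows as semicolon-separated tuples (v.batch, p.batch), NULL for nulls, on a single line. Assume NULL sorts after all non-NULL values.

FULL OUTER JOIN keeps every row from both sides; unmatched rows get NULL for the other side's columns.
Matching on p.pid = v.pid AND p.batch = v.batch. A NULL in a compared column never satisfies the condition.
Matched pairs: 2; unmatched p rows kept: 5; unmatched v rows kept: 5.

(CR, CR); (CR, NULL); (PD, PD); (PD, NULL); (PD, NULL); (TH, NULL); (TH, NULL); (NULL, CR); (NULL, CR); (NULL, CR); (NULL, PD); (NULL, PD)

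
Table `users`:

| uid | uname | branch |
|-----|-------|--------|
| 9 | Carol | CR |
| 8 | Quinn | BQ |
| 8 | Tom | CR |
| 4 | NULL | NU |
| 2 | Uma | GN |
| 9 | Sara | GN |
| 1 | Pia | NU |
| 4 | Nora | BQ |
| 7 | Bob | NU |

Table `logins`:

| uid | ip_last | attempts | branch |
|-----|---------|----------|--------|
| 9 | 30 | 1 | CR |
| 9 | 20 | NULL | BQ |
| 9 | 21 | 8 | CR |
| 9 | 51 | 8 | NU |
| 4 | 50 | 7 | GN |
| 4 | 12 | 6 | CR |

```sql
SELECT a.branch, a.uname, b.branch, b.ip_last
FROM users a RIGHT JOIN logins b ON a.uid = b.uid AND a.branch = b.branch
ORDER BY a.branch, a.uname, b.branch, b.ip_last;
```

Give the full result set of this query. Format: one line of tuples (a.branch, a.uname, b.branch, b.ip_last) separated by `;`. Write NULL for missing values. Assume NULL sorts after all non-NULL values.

(CR, Carol, CR, 21); (CR, Carol, CR, 30); (NULL, NULL, BQ, 20); (NULL, NULL, CR, 12); (NULL, NULL, GN, 50); (NULL, NULL, NU, 51)

RIGHT JOIN keeps every row from `logins`; unmatched rows get NULL for `users`'s columns.
Matching on a.uid = b.uid AND a.branch = b.branch.
Matched pairs: 2; unmatched b rows kept: 4.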